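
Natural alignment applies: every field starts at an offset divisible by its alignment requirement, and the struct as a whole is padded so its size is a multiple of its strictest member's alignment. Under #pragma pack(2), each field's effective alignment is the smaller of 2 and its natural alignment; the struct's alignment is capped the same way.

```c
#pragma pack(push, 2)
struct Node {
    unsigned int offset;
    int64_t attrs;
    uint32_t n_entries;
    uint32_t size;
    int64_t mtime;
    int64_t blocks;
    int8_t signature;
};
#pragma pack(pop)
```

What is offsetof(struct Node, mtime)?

@0: offset [4B, align 2] → 4
@4: attrs [8B, align 2] → 12
@12: n_entries [4B, align 2] → 16
@16: size [4B, align 2] → 20
@20: mtime [8B, align 2] → 28

20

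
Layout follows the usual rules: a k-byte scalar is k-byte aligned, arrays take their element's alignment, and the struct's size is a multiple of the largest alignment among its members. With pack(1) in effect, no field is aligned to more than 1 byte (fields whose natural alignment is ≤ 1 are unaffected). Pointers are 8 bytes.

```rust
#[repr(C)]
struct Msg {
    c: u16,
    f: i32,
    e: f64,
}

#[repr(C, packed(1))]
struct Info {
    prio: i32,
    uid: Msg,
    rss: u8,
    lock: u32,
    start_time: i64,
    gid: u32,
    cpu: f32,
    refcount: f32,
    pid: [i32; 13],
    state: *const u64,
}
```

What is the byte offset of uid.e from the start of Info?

12

Msg: 0..2  c  (2B, 2-aligned); 2..4  -- padding (2B); 4..8  f  (4B, 4-aligned); 8..16  e  (8B, 8-aligned); sizeof = 16, alignof = 8
0..4  prio  (4B, 1-aligned)
4..20  uid  (16B, 1-aligned)
within Msg: e at 8
4 + 8 = 12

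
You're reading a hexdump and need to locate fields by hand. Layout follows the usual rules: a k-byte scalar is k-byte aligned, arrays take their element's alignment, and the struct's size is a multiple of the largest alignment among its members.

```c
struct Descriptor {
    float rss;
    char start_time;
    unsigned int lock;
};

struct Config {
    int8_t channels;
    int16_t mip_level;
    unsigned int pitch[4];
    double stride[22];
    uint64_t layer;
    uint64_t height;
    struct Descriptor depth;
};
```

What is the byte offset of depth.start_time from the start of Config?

220

Descriptor: @0: rss [4B, align 4] → 4; @4: start_time [1B, align 1] → 5; +3 pad (align 4); @8: lock [4B, align 4] → 12; size 12, align 4
@0: channels [1B, align 1] → 1
+1 pad (align 2)
@2: mip_level [2B, align 2] → 4
@4: pitch [16B, align 4] → 20
+4 pad (align 8)
@24: stride [176B, align 8] → 200
@200: layer [8B, align 8] → 208
@208: height [8B, align 8] → 216
@216: depth [12B, align 4] → 228
within Descriptor: start_time at 4
216 + 4 = 220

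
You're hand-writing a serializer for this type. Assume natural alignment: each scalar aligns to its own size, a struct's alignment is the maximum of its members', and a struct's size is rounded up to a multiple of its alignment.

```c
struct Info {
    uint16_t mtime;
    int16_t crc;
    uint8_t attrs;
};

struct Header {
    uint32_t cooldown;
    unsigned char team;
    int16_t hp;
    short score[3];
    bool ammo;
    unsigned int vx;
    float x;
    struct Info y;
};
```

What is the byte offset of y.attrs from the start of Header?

28

Info: 0..2  mtime  (2B, 2-aligned); 2..4  crc  (2B, 2-aligned); 4..5  attrs  (1B, 1-aligned); 5..6  -- tail padding (1B); sizeof = 6, alignof = 2
0..4  cooldown  (4B, 4-aligned)
4..5  team  (1B, 1-aligned)
5..6  -- padding (1B)
6..8  hp  (2B, 2-aligned)
8..14  score  (6B, 2-aligned)
14..15  ammo  (1B, 1-aligned)
15..16  -- padding (1B)
16..20  vx  (4B, 4-aligned)
20..24  x  (4B, 4-aligned)
24..30  y  (6B, 2-aligned)
within Info: attrs at 4
24 + 4 = 28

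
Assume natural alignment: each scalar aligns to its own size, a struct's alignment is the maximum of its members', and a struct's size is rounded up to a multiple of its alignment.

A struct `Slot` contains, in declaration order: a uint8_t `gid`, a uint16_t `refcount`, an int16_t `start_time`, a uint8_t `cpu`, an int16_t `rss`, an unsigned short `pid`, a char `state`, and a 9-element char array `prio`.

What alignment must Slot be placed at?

2

member alignments: gid=1, refcount=2, start_time=2, cpu=1, rss=2, pid=2, state=1, prio=1
max = 2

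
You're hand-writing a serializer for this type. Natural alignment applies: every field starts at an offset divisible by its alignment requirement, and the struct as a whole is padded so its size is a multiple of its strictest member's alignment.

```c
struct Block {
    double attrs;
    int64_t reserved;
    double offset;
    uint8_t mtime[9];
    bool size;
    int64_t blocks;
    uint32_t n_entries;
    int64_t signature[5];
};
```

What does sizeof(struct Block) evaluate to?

96 bytes

attrs at 0 (size 8, align 8) → ends 8
reserved at 8 (size 8, align 8) → ends 16
offset at 16 (size 8, align 8) → ends 24
mtime at 24 (size 9, align 1) → ends 33
size at 33 (size 1, align 1) → ends 34
pad 6 to align 8 for blocks
blocks at 40 (size 8, align 8) → ends 48
n_entries at 48 (size 4, align 4) → ends 52
pad 4 to align 8 for signature
signature at 56 (size 40, align 8) → ends 96
total 96 bytes, alignment 8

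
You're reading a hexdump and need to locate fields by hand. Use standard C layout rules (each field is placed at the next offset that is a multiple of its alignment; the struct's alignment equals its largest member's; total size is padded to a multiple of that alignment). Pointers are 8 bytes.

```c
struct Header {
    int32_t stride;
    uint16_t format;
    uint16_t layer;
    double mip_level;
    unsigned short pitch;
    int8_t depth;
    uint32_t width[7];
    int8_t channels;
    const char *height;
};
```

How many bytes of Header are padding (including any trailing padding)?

stride at 0 (size 4, align 4) → ends 4
format at 4 (size 2, align 2) → ends 6
layer at 6 (size 2, align 2) → ends 8
mip_level at 8 (size 8, align 8) → ends 16
pitch at 16 (size 2, align 2) → ends 18
depth at 18 (size 1, align 1) → ends 19
pad 1 to align 4 for width
width at 20 (size 28, align 4) → ends 48
channels at 48 (size 1, align 1) → ends 49
pad 7 to align 8 for height
height at 56 (size 8, align 8) → ends 64
total 64 bytes, alignment 8
data bytes 56, size 64 → padding 8

8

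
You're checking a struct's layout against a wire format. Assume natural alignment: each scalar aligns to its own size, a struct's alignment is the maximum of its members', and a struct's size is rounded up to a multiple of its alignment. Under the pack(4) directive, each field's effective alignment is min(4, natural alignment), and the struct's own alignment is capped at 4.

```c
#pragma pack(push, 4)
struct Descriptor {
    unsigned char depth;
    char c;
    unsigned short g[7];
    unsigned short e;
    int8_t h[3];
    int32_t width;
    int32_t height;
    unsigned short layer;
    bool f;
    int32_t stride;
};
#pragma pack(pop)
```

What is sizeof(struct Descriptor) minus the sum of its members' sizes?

0..1  depth  (1B, 1-aligned)
1..2  c  (1B, 1-aligned)
2..16  g  (14B, 2-aligned)
16..18  e  (2B, 2-aligned)
18..21  h  (3B, 1-aligned)
21..24  -- padding (3B)
24..28  width  (4B, 4-aligned)
28..32  height  (4B, 4-aligned)
32..34  layer  (2B, 2-aligned)
34..35  f  (1B, 1-aligned)
35..36  -- padding (1B)
36..40  stride  (4B, 4-aligned)
sizeof = 40, alignof = 4
data bytes 36, size 40 → padding 4

4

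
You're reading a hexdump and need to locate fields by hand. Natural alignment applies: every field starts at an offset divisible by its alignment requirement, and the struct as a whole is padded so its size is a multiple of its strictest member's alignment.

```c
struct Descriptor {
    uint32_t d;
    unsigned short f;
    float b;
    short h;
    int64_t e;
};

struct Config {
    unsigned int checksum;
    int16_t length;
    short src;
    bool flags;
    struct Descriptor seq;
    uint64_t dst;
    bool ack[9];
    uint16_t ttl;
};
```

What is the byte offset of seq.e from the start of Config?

Descriptor: d at 0 (size 4, align 4) → ends 4; f at 4 (size 2, align 2) → ends 6; pad 2 to align 4 for b; b at 8 (size 4, align 4) → ends 12; h at 12 (size 2, align 2) → ends 14; pad 2 to align 8 for e; e at 16 (size 8, align 8) → ends 24; total 24 bytes, alignment 8
checksum at 0 (size 4, align 4) → ends 4
length at 4 (size 2, align 2) → ends 6
src at 6 (size 2, align 2) → ends 8
flags at 8 (size 1, align 1) → ends 9
pad 7 to align 8 for seq
seq at 16 (size 24, align 8) → ends 40
within Descriptor: e at 16
16 + 16 = 32

32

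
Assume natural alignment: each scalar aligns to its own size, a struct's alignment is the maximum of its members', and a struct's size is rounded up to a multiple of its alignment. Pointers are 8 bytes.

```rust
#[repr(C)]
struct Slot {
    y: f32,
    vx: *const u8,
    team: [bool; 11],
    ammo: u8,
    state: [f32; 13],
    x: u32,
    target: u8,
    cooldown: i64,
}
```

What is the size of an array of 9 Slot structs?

864

y at 0 (size 4, align 4) → ends 4
pad 4 to align 8 for vx
vx at 8 (size 8, align 8) → ends 16
team at 16 (size 11, align 1) → ends 27
ammo at 27 (size 1, align 1) → ends 28
state at 28 (size 52, align 4) → ends 80
x at 80 (size 4, align 4) → ends 84
target at 84 (size 1, align 1) → ends 85
pad 3 to align 8 for cooldown
cooldown at 88 (size 8, align 8) → ends 96
total 96 bytes, alignment 8
array of 9: 9 × 96 = 864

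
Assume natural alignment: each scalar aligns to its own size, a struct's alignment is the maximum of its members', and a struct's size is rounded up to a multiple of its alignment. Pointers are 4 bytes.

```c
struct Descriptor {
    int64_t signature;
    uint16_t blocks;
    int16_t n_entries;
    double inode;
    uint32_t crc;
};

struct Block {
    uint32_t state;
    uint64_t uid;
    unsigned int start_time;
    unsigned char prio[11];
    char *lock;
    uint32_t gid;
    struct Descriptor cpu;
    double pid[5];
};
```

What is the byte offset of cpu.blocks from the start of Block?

48

Descriptor: @0: signature [8B, align 8] → 8; @8: blocks [2B, align 2] → 10; @10: n_entries [2B, align 2] → 12; +4 pad (align 8); @16: inode [8B, align 8] → 24; @24: crc [4B, align 4] → 28; +4 tail pad (align 8); size 32, align 8
@0: state [4B, align 4] → 4
+4 pad (align 8)
@8: uid [8B, align 8] → 16
@16: start_time [4B, align 4] → 20
@20: prio [11B, align 1] → 31
+1 pad (align 4)
@32: lock [4B, align 4] → 36
@36: gid [4B, align 4] → 40
@40: cpu [32B, align 8] → 72
within Descriptor: blocks at 8
40 + 8 = 48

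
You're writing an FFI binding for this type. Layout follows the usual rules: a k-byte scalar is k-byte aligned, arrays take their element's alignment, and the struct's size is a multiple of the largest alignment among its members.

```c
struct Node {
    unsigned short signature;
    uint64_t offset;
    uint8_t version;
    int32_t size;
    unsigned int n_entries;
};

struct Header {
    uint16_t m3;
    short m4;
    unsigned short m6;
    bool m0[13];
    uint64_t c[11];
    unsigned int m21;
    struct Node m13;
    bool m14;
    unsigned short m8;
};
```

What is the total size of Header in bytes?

Node: signature at 0 (size 2, align 2) → ends 2; pad 6 to align 8 for offset; offset at 8 (size 8, align 8) → ends 16; version at 16 (size 1, align 1) → ends 17; pad 3 to align 4 for size; size at 20 (size 4, align 4) → ends 24; n_entries at 24 (size 4, align 4) → ends 28; tail pad 4 to reach multiple of 8; total 32 bytes, alignment 8
m3 at 0 (size 2, align 2) → ends 2
m4 at 2 (size 2, align 2) → ends 4
m6 at 4 (size 2, align 2) → ends 6
m0 at 6 (size 13, align 1) → ends 19
pad 5 to align 8 for c
c at 24 (size 88, align 8) → ends 112
m21 at 112 (size 4, align 4) → ends 116
pad 4 to align 8 for m13
m13 at 120 (size 32, align 8) → ends 152
m14 at 152 (size 1, align 1) → ends 153
pad 1 to align 2 for m8
m8 at 154 (size 2, align 2) → ends 156
tail pad 4 to reach multiple of 8
total 160 bytes, alignment 8

160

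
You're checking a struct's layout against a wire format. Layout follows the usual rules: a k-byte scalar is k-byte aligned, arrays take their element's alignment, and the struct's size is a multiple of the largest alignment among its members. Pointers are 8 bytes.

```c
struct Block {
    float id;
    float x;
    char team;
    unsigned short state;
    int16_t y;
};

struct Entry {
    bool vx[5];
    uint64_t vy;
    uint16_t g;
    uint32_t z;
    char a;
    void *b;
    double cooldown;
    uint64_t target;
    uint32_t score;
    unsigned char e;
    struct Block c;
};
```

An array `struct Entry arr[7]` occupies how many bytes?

560

Block: id at 0 (size 4, align 4) → ends 4; x at 4 (size 4, align 4) → ends 8; team at 8 (size 1, align 1) → ends 9; pad 1 to align 2 for state; state at 10 (size 2, align 2) → ends 12; y at 12 (size 2, align 2) → ends 14; tail pad 2 to reach multiple of 4; total 16 bytes, alignment 4
vx at 0 (size 5, align 1) → ends 5
pad 3 to align 8 for vy
vy at 8 (size 8, align 8) → ends 16
g at 16 (size 2, align 2) → ends 18
pad 2 to align 4 for z
z at 20 (size 4, align 4) → ends 24
a at 24 (size 1, align 1) → ends 25
pad 7 to align 8 for b
b at 32 (size 8, align 8) → ends 40
cooldown at 40 (size 8, align 8) → ends 48
target at 48 (size 8, align 8) → ends 56
score at 56 (size 4, align 4) → ends 60
e at 60 (size 1, align 1) → ends 61
pad 3 to align 4 for c
c at 64 (size 16, align 4) → ends 80
total 80 bytes, alignment 8
array of 7: 7 × 80 = 560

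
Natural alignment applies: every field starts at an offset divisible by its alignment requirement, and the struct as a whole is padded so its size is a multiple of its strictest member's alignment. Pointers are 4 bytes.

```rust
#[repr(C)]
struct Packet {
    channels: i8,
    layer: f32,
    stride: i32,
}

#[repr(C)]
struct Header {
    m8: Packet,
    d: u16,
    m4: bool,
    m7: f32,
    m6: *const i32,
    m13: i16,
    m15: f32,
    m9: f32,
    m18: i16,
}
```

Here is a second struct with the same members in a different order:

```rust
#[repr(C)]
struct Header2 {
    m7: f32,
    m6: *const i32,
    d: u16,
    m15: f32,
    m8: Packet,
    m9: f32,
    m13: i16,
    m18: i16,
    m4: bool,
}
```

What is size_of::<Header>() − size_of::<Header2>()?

Packet: channels at 0 (size 1, align 1) → ends 1; pad 3 to align 4 for layer; layer at 4 (size 4, align 4) → ends 8; stride at 8 (size 4, align 4) → ends 12; total 12 bytes, alignment 4
m8 at 0 (size 12, align 4) → ends 12
d at 12 (size 2, align 2) → ends 14
m4 at 14 (size 1, align 1) → ends 15
pad 1 to align 4 for m7
m7 at 16 (size 4, align 4) → ends 20
m6 at 20 (size 4, align 4) → ends 24
m13 at 24 (size 2, align 2) → ends 26
pad 2 to align 4 for m15
m15 at 28 (size 4, align 4) → ends 32
m9 at 32 (size 4, align 4) → ends 36
m18 at 36 (size 2, align 2) → ends 38
tail pad 2 to reach multiple of 4
total 40 bytes, alignment 4
— Header2 —
m7 at 0 (size 4, align 4) → ends 4
m6 at 4 (size 4, align 4) → ends 8
d at 8 (size 2, align 2) → ends 10
pad 2 to align 4 for m15
m15 at 12 (size 4, align 4) → ends 16
m8 at 16 (size 12, align 4) → ends 28
m9 at 28 (size 4, align 4) → ends 32
m13 at 32 (size 2, align 2) → ends 34
m18 at 34 (size 2, align 2) → ends 36
m4 at 36 (size 1, align 1) → ends 37
tail pad 3 to reach multiple of 4
total 40 bytes, alignment 4
40 − 40 = 0

0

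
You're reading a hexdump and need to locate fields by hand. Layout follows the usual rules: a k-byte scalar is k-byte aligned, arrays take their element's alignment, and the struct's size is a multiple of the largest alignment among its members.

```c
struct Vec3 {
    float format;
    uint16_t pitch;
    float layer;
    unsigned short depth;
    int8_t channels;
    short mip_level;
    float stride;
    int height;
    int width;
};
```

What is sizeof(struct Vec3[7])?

224

format at 0 (size 4, align 4) → ends 4
pitch at 4 (size 2, align 2) → ends 6
pad 2 to align 4 for layer
layer at 8 (size 4, align 4) → ends 12
depth at 12 (size 2, align 2) → ends 14
channels at 14 (size 1, align 1) → ends 15
pad 1 to align 2 for mip_level
mip_level at 16 (size 2, align 2) → ends 18
pad 2 to align 4 for stride
stride at 20 (size 4, align 4) → ends 24
height at 24 (size 4, align 4) → ends 28
width at 28 (size 4, align 4) → ends 32
total 32 bytes, alignment 4
array of 7: 7 × 32 = 224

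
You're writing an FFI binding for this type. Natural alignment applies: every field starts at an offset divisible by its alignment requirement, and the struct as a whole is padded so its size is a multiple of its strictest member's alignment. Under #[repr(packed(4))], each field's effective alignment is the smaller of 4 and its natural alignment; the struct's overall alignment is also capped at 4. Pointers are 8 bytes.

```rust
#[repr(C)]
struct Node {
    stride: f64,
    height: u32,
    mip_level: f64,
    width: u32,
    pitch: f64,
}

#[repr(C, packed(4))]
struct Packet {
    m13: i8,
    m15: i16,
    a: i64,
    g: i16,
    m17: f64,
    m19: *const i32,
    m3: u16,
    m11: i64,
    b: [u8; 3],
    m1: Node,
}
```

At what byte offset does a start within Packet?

4

Node: @0: stride [8B, align 8] → 8; @8: height [4B, align 4] → 12; +4 pad (align 8); @16: mip_level [8B, align 8] → 24; @24: width [4B, align 4] → 28; +4 pad (align 8); @32: pitch [8B, align 8] → 40; size 40, align 8
@0: m13 [1B, align 1] → 1
+1 pad (align 2)
@2: m15 [2B, align 2] → 4
@4: a [8B, align 4] → 12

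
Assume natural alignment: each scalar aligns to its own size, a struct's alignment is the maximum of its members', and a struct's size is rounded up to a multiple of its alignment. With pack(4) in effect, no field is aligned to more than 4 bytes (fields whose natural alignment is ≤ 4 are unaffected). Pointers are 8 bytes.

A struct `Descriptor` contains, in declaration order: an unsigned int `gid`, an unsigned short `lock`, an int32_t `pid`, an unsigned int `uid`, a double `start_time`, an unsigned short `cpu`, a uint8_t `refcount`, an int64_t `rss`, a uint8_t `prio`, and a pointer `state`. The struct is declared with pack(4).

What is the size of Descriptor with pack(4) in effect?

48

@0: gid [4B, align 4] → 4
@4: lock [2B, align 2] → 6
+2 pad (align 4)
@8: pid [4B, align 4] → 12
@12: uid [4B, align 4] → 16
@16: start_time [8B, align 4] → 24
@24: cpu [2B, align 2] → 26
@26: refcount [1B, align 1] → 27
+1 pad (align 4)
@28: rss [8B, align 4] → 36
@36: prio [1B, align 1] → 37
+3 pad (align 4)
@40: state [8B, align 4] → 48
size 48, align 4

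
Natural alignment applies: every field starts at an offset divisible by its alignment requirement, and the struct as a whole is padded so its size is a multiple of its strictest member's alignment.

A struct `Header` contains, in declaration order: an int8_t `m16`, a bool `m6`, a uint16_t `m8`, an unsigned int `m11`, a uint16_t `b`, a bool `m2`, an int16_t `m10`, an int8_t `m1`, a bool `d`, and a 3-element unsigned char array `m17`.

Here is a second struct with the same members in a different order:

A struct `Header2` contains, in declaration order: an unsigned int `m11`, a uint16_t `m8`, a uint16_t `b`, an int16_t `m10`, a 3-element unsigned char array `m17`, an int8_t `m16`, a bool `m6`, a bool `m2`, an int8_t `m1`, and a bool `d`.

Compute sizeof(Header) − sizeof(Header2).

0

m16 at 0 (size 1, align 1) → ends 1
m6 at 1 (size 1, align 1) → ends 2
m8 at 2 (size 2, align 2) → ends 4
m11 at 4 (size 4, align 4) → ends 8
b at 8 (size 2, align 2) → ends 10
m2 at 10 (size 1, align 1) → ends 11
pad 1 to align 2 for m10
m10 at 12 (size 2, align 2) → ends 14
m1 at 14 (size 1, align 1) → ends 15
d at 15 (size 1, align 1) → ends 16
m17 at 16 (size 3, align 1) → ends 19
tail pad 1 to reach multiple of 4
total 20 bytes, alignment 4
— Header2 —
m11 at 0 (size 4, align 4) → ends 4
m8 at 4 (size 2, align 2) → ends 6
b at 6 (size 2, align 2) → ends 8
m10 at 8 (size 2, align 2) → ends 10
m17 at 10 (size 3, align 1) → ends 13
m16 at 13 (size 1, align 1) → ends 14
m6 at 14 (size 1, align 1) → ends 15
m2 at 15 (size 1, align 1) → ends 16
m1 at 16 (size 1, align 1) → ends 17
d at 17 (size 1, align 1) → ends 18
tail pad 2 to reach multiple of 4
total 20 bytes, alignment 4
20 − 20 = 0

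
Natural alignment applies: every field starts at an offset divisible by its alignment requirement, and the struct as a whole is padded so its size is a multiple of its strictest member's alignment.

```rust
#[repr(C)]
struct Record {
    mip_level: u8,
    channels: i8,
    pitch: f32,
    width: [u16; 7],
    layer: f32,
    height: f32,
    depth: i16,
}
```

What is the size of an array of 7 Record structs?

252

mip_level at 0 (size 1, align 1) → ends 1
channels at 1 (size 1, align 1) → ends 2
pad 2 to align 4 for pitch
pitch at 4 (size 4, align 4) → ends 8
width at 8 (size 14, align 2) → ends 22
pad 2 to align 4 for layer
layer at 24 (size 4, align 4) → ends 28
height at 28 (size 4, align 4) → ends 32
depth at 32 (size 2, align 2) → ends 34
tail pad 2 to reach multiple of 4
total 36 bytes, alignment 4
array of 7: 7 × 36 = 252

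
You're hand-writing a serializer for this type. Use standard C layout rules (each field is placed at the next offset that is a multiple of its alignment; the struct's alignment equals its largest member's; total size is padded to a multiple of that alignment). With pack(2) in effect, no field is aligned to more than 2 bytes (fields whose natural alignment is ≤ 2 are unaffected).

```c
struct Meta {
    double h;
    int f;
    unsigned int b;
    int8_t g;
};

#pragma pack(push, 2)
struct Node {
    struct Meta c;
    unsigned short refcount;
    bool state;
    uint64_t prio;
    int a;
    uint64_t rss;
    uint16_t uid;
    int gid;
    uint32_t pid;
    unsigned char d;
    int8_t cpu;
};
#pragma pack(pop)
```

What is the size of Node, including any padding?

Meta: @0: h [8B, align 8] → 8; @8: f [4B, align 4] → 12; @12: b [4B, align 4] → 16; @16: g [1B, align 1] → 17; +7 tail pad (align 8); size 24, align 8
@0: c [24B, align 2] → 24
@24: refcount [2B, align 2] → 26
@26: state [1B, align 1] → 27
+1 pad (align 2)
@28: prio [8B, align 2] → 36
@36: a [4B, align 2] → 40
@40: rss [8B, align 2] → 48
@48: uid [2B, align 2] → 50
@50: gid [4B, align 2] → 54
@54: pid [4B, align 2] → 58
@58: d [1B, align 1] → 59
@59: cpu [1B, align 1] → 60
size 60, align 2

60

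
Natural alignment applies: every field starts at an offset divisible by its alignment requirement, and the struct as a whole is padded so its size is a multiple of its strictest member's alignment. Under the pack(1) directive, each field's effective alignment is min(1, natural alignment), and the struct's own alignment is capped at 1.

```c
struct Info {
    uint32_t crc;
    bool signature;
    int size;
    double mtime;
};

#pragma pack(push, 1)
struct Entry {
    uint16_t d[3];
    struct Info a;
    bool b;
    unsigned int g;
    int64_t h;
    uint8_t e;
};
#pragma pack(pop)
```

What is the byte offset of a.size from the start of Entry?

Info: 0..4  crc  (4B, 4-aligned); 4..5  signature  (1B, 1-aligned); 5..8  -- padding (3B); 8..12  size  (4B, 4-aligned); 12..16  -- padding (4B); 16..24  mtime  (8B, 8-aligned); sizeof = 24, alignof = 8
0..6  d  (6B, 1-aligned)
6..30  a  (24B, 1-aligned)
within Info: size at 8
6 + 8 = 14

14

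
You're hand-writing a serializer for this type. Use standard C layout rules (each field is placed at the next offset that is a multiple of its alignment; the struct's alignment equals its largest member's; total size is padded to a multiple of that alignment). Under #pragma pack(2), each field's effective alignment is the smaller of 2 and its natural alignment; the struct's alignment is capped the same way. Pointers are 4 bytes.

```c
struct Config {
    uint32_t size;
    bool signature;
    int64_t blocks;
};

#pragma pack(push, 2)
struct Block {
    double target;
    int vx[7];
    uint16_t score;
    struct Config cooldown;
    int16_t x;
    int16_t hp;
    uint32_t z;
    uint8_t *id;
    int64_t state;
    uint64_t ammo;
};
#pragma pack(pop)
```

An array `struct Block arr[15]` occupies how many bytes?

1230

Config: size at 0 (size 4, align 4) → ends 4; signature at 4 (size 1, align 1) → ends 5; pad 3 to align 8 for blocks; blocks at 8 (size 8, align 8) → ends 16; total 16 bytes, alignment 8
target at 0 (size 8, align 2) → ends 8
vx at 8 (size 28, align 2) → ends 36
score at 36 (size 2, align 2) → ends 38
cooldown at 38 (size 16, align 2) → ends 54
x at 54 (size 2, align 2) → ends 56
hp at 56 (size 2, align 2) → ends 58
z at 58 (size 4, align 2) → ends 62
id at 62 (size 4, align 2) → ends 66
state at 66 (size 8, align 2) → ends 74
ammo at 74 (size 8, align 2) → ends 82
total 82 bytes, alignment 2
array of 15: 15 × 82 = 1230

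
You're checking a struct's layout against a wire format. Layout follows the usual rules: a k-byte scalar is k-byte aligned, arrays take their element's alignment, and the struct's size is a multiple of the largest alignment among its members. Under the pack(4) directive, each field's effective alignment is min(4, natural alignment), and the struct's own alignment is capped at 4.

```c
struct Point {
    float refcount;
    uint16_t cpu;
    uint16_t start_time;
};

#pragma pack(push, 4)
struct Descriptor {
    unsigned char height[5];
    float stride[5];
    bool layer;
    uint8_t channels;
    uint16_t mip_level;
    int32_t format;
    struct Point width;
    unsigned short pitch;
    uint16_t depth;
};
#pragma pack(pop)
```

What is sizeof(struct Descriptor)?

48

Point: 0..4  refcount  (4B, 4-aligned); 4..6  cpu  (2B, 2-aligned); 6..8  start_time  (2B, 2-aligned); sizeof = 8, alignof = 4
0..5  height  (5B, 1-aligned)
5..8  -- padding (3B)
8..28  stride  (20B, 4-aligned)
28..29  layer  (1B, 1-aligned)
29..30  channels  (1B, 1-aligned)
30..32  mip_level  (2B, 2-aligned)
32..36  format  (4B, 4-aligned)
36..44  width  (8B, 4-aligned)
44..46  pitch  (2B, 2-aligned)
46..48  depth  (2B, 2-aligned)
sizeof = 48, alignof = 4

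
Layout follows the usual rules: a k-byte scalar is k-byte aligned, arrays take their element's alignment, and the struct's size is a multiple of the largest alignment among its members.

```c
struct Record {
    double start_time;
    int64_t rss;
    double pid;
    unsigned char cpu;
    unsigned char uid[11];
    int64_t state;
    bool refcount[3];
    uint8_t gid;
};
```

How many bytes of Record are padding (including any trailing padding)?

8

@0: start_time [8B, align 8] → 8
@8: rss [8B, align 8] → 16
@16: pid [8B, align 8] → 24
@24: cpu [1B, align 1] → 25
@25: uid [11B, align 1] → 36
+4 pad (align 8)
@40: state [8B, align 8] → 48
@48: refcount [3B, align 1] → 51
@51: gid [1B, align 1] → 52
+4 tail pad (align 8)
size 56, align 8
data bytes 48, size 56 → padding 8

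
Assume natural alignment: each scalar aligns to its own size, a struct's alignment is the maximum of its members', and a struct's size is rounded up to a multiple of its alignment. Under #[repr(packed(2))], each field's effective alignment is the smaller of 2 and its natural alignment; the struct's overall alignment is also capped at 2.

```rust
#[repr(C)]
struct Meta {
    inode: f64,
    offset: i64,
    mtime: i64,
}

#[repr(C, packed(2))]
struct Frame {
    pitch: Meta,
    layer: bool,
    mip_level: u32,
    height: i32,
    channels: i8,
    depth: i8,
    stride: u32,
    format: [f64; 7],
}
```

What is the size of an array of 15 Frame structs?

1440

Meta: inode at 0 (size 8, align 8) → ends 8; offset at 8 (size 8, align 8) → ends 16; mtime at 16 (size 8, align 8) → ends 24; total 24 bytes, alignment 8
pitch at 0 (size 24, align 2) → ends 24
layer at 24 (size 1, align 1) → ends 25
pad 1 to align 2 for mip_level
mip_level at 26 (size 4, align 2) → ends 30
height at 30 (size 4, align 2) → ends 34
channels at 34 (size 1, align 1) → ends 35
depth at 35 (size 1, align 1) → ends 36
stride at 36 (size 4, align 2) → ends 40
format at 40 (size 56, align 2) → ends 96
total 96 bytes, alignment 2
array of 15: 15 × 96 = 1440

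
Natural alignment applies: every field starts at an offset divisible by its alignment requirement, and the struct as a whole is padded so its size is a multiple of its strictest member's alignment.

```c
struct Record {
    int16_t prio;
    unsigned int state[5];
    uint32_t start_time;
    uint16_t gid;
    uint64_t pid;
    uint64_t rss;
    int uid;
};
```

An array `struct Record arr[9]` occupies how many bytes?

504

@0: prio [2B, align 2] → 2
+2 pad (align 4)
@4: state [20B, align 4] → 24
@24: start_time [4B, align 4] → 28
@28: gid [2B, align 2] → 30
+2 pad (align 8)
@32: pid [8B, align 8] → 40
@40: rss [8B, align 8] → 48
@48: uid [4B, align 4] → 52
+4 tail pad (align 8)
size 56, align 8
array of 9: 9 × 56 = 504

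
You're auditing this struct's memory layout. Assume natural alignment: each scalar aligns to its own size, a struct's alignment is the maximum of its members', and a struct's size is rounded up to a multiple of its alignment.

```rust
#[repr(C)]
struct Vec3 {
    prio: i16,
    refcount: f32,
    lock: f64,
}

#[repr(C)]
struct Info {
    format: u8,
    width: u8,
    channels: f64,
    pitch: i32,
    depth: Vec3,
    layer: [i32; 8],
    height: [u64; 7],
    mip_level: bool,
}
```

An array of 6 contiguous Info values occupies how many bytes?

816

Vec3: 0..2  prio  (2B, 2-aligned); 2..4  -- padding (2B); 4..8  refcount  (4B, 4-aligned); 8..16  lock  (8B, 8-aligned); sizeof = 16, alignof = 8
0..1  format  (1B, 1-aligned)
1..2  width  (1B, 1-aligned)
2..8  -- padding (6B)
8..16  channels  (8B, 8-aligned)
16..20  pitch  (4B, 4-aligned)
20..24  -- padding (4B)
24..40  depth  (16B, 8-aligned)
40..72  layer  (32B, 4-aligned)
72..128  height  (56B, 8-aligned)
128..129  mip_level  (1B, 1-aligned)
129..136  -- tail padding (7B)
sizeof = 136, alignof = 8
array of 6: 6 × 136 = 816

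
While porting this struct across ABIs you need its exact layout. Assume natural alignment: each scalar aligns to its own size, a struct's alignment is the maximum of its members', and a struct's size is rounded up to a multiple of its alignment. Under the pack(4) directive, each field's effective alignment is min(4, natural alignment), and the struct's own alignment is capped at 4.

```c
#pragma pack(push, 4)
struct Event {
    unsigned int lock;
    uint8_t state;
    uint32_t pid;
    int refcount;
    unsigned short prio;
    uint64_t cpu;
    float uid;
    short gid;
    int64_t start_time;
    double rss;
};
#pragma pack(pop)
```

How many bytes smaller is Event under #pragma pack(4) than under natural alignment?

natural layout:
  lock at 0 (size 4, align 4) → ends 4
  state at 4 (size 1, align 1) → ends 5
  pad 3 to align 4 for pid
  pid at 8 (size 4, align 4) → ends 12
  refcount at 12 (size 4, align 4) → ends 16
  prio at 16 (size 2, align 2) → ends 18
  pad 6 to align 8 for cpu
  cpu at 24 (size 8, align 8) → ends 32
  uid at 32 (size 4, align 4) → ends 36
  gid at 36 (size 2, align 2) → ends 38
  pad 2 to align 8 for start_time
  start_time at 40 (size 8, align 8) → ends 48
  rss at 48 (size 8, align 8) → ends 56
  total 56 bytes, alignment 8
packed(4) layout:
  lock at 0 (size 4, align 4) → ends 4
  state at 4 (size 1, align 1) → ends 5
  pad 3 to align 4 for pid
  pid at 8 (size 4, align 4) → ends 12
  refcount at 12 (size 4, align 4) → ends 16
  prio at 16 (size 2, align 2) → ends 18
  pad 2 to align 4 for cpu
  cpu at 20 (size 8, align 4) → ends 28
  uid at 28 (size 4, align 4) → ends 32
  gid at 32 (size 2, align 2) → ends 34
  pad 2 to align 4 for start_time
  start_time at 36 (size 8, align 4) → ends 44
  rss at 44 (size 8, align 4) → ends 52
  total 52 bytes, alignment 4
56 − 52 = 4

4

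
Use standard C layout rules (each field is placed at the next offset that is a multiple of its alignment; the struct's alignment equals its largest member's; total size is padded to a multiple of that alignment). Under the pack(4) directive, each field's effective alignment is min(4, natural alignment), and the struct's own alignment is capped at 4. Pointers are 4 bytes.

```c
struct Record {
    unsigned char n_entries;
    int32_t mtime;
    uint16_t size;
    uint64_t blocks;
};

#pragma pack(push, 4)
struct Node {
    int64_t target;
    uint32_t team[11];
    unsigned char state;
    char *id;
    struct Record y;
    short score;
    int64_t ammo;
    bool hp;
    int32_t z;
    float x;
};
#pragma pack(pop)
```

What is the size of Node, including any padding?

Record: 0..1  n_entries  (1B, 1-aligned); 1..4  -- padding (3B); 4..8  mtime  (4B, 4-aligned); 8..10  size  (2B, 2-aligned); 10..16  -- padding (6B); 16..24  blocks  (8B, 8-aligned); sizeof = 24, alignof = 8
0..8  target  (8B, 4-aligned)
8..52  team  (44B, 4-aligned)
52..53  state  (1B, 1-aligned)
53..56  -- padding (3B)
56..60  id  (4B, 4-aligned)
60..84  y  (24B, 4-aligned)
84..86  score  (2B, 2-aligned)
86..88  -- padding (2B)
88..96  ammo  (8B, 4-aligned)
96..97  hp  (1B, 1-aligned)
97..100  -- padding (3B)
100..104  z  (4B, 4-aligned)
104..108  x  (4B, 4-aligned)
sizeof = 108, alignof = 4

108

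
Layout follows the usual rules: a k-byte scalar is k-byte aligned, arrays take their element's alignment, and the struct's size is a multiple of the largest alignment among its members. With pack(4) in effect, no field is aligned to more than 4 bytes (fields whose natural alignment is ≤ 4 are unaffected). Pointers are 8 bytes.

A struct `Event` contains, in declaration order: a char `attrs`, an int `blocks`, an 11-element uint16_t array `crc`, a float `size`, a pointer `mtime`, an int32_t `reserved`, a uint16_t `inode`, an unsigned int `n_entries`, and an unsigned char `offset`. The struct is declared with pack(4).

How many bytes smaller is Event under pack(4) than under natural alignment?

natural layout:
  0..1  attrs  (1B, 1-aligned)
  1..4  -- padding (3B)
  4..8  blocks  (4B, 4-aligned)
  8..30  crc  (22B, 2-aligned)
  30..32  -- padding (2B)
  32..36  size  (4B, 4-aligned)
  36..40  -- padding (4B)
  40..48  mtime  (8B, 8-aligned)
  48..52  reserved  (4B, 4-aligned)
  52..54  inode  (2B, 2-aligned)
  54..56  -- padding (2B)
  56..60  n_entries  (4B, 4-aligned)
  60..61  offset  (1B, 1-aligned)
  61..64  -- tail padding (3B)
  sizeof = 64, alignof = 8
packed(4) layout:
  0..1  attrs  (1B, 1-aligned)
  1..4  -- padding (3B)
  4..8  blocks  (4B, 4-aligned)
  8..30  crc  (22B, 2-aligned)
  30..32  -- padding (2B)
  32..36  size  (4B, 4-aligned)
  36..44  mtime  (8B, 4-aligned)
  44..48  reserved  (4B, 4-aligned)
  48..50  inode  (2B, 2-aligned)
  50..52  -- padding (2B)
  52..56  n_entries  (4B, 4-aligned)
  56..57  offset  (1B, 1-aligned)
  57..60  -- tail padding (3B)
  sizeof = 60, alignof = 4
64 − 60 = 4

4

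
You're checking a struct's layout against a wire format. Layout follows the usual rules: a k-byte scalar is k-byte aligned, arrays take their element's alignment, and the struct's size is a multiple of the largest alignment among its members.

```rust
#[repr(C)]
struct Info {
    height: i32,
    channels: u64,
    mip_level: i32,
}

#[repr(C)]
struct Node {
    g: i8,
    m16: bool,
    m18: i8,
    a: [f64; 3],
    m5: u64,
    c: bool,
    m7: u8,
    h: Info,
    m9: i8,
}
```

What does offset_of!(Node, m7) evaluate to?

41

Info: height at 0 (size 4, align 4) → ends 4; pad 4 to align 8 for channels; channels at 8 (size 8, align 8) → ends 16; mip_level at 16 (size 4, align 4) → ends 20; tail pad 4 to reach multiple of 8; total 24 bytes, alignment 8
g at 0 (size 1, align 1) → ends 1
m16 at 1 (size 1, align 1) → ends 2
m18 at 2 (size 1, align 1) → ends 3
pad 5 to align 8 for a
a at 8 (size 24, align 8) → ends 32
m5 at 32 (size 8, align 8) → ends 40
c at 40 (size 1, align 1) → ends 41
m7 at 41 (size 1, align 1) → ends 42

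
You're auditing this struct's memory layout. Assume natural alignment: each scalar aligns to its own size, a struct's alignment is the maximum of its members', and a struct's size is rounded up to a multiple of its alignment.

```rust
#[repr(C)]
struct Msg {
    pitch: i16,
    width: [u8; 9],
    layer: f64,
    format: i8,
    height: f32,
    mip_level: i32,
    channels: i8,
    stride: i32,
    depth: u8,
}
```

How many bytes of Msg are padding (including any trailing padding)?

0..2  pitch  (2B, 2-aligned)
2..11  width  (9B, 1-aligned)
11..16  -- padding (5B)
16..24  layer  (8B, 8-aligned)
24..25  format  (1B, 1-aligned)
25..28  -- padding (3B)
28..32  height  (4B, 4-aligned)
32..36  mip_level  (4B, 4-aligned)
36..37  channels  (1B, 1-aligned)
37..40  -- padding (3B)
40..44  stride  (4B, 4-aligned)
44..45  depth  (1B, 1-aligned)
45..48  -- tail padding (3B)
sizeof = 48, alignof = 8
data bytes 34, size 48 → padding 14

14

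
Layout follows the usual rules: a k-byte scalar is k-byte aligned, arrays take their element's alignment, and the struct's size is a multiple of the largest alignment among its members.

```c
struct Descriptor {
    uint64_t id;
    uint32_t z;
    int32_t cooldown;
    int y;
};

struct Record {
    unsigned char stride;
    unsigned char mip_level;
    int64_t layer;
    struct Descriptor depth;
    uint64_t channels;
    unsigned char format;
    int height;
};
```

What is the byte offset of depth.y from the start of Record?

Descriptor: 0..8  id  (8B, 8-aligned); 8..12  z  (4B, 4-aligned); 12..16  cooldown  (4B, 4-aligned); 16..20  y  (4B, 4-aligned); 20..24  -- tail padding (4B); sizeof = 24, alignof = 8
0..1  stride  (1B, 1-aligned)
1..2  mip_level  (1B, 1-aligned)
2..8  -- padding (6B)
8..16  layer  (8B, 8-aligned)
16..40  depth  (24B, 8-aligned)
within Descriptor: y at 16
16 + 16 = 32

32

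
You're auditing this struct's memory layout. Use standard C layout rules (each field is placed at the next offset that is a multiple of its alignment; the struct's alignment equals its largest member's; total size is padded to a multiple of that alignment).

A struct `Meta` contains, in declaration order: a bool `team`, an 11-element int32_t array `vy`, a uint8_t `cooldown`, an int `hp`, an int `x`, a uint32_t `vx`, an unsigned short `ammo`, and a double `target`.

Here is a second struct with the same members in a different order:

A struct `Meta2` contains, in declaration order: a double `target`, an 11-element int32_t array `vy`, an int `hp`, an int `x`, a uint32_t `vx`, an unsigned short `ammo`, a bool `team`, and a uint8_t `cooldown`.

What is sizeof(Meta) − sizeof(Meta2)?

8

team at 0 (size 1, align 1) → ends 1
pad 3 to align 4 for vy
vy at 4 (size 44, align 4) → ends 48
cooldown at 48 (size 1, align 1) → ends 49
pad 3 to align 4 for hp
hp at 52 (size 4, align 4) → ends 56
x at 56 (size 4, align 4) → ends 60
vx at 60 (size 4, align 4) → ends 64
ammo at 64 (size 2, align 2) → ends 66
pad 6 to align 8 for target
target at 72 (size 8, align 8) → ends 80
total 80 bytes, alignment 8
— Meta2 —
target at 0 (size 8, align 8) → ends 8
vy at 8 (size 44, align 4) → ends 52
hp at 52 (size 4, align 4) → ends 56
x at 56 (size 4, align 4) → ends 60
vx at 60 (size 4, align 4) → ends 64
ammo at 64 (size 2, align 2) → ends 66
team at 66 (size 1, align 1) → ends 67
cooldown at 67 (size 1, align 1) → ends 68
tail pad 4 to reach multiple of 8
total 72 bytes, alignment 8
80 − 72 = 8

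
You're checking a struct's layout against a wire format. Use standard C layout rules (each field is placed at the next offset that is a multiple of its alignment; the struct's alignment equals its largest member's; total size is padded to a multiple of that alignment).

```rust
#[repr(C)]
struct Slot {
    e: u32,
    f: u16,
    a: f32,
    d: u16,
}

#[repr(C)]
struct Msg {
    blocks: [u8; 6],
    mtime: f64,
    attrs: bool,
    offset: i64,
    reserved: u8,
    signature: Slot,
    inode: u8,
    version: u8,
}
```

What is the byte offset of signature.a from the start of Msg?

44

Slot: @0: e [4B, align 4] → 4; @4: f [2B, align 2] → 6; +2 pad (align 4); @8: a [4B, align 4] → 12; @12: d [2B, align 2] → 14; +2 tail pad (align 4); size 16, align 4
@0: blocks [6B, align 1] → 6
+2 pad (align 8)
@8: mtime [8B, align 8] → 16
@16: attrs [1B, align 1] → 17
+7 pad (align 8)
@24: offset [8B, align 8] → 32
@32: reserved [1B, align 1] → 33
+3 pad (align 4)
@36: signature [16B, align 4] → 52
within Slot: a at 8
36 + 8 = 44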